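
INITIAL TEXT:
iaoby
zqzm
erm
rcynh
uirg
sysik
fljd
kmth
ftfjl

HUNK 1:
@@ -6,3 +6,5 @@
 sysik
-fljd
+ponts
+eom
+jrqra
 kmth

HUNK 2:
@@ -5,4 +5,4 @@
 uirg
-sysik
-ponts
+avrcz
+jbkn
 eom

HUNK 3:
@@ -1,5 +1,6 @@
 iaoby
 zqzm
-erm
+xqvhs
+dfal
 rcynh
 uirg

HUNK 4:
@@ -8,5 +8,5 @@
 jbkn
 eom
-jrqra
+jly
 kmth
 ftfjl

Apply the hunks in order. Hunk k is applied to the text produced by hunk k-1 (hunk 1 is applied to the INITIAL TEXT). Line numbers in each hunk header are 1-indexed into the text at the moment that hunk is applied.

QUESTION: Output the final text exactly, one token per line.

Hunk 1: at line 6 remove [fljd] add [ponts,eom,jrqra] -> 11 lines: iaoby zqzm erm rcynh uirg sysik ponts eom jrqra kmth ftfjl
Hunk 2: at line 5 remove [sysik,ponts] add [avrcz,jbkn] -> 11 lines: iaoby zqzm erm rcynh uirg avrcz jbkn eom jrqra kmth ftfjl
Hunk 3: at line 1 remove [erm] add [xqvhs,dfal] -> 12 lines: iaoby zqzm xqvhs dfal rcynh uirg avrcz jbkn eom jrqra kmth ftfjl
Hunk 4: at line 8 remove [jrqra] add [jly] -> 12 lines: iaoby zqzm xqvhs dfal rcynh uirg avrcz jbkn eom jly kmth ftfjl

Answer: iaoby
zqzm
xqvhs
dfal
rcynh
uirg
avrcz
jbkn
eom
jly
kmth
ftfjl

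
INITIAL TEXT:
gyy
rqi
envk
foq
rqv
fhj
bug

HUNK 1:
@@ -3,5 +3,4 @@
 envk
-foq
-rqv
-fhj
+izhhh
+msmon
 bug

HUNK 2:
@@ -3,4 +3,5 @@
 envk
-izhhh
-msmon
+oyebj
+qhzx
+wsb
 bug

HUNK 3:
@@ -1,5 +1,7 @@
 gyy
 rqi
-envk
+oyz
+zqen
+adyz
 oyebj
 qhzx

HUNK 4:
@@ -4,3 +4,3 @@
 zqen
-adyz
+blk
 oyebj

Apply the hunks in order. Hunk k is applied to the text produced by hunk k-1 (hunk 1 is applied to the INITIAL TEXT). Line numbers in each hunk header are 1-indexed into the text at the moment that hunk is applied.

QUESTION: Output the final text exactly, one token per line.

Answer: gyy
rqi
oyz
zqen
blk
oyebj
qhzx
wsb
bug

Derivation:
Hunk 1: at line 3 remove [foq,rqv,fhj] add [izhhh,msmon] -> 6 lines: gyy rqi envk izhhh msmon bug
Hunk 2: at line 3 remove [izhhh,msmon] add [oyebj,qhzx,wsb] -> 7 lines: gyy rqi envk oyebj qhzx wsb bug
Hunk 3: at line 1 remove [envk] add [oyz,zqen,adyz] -> 9 lines: gyy rqi oyz zqen adyz oyebj qhzx wsb bug
Hunk 4: at line 4 remove [adyz] add [blk] -> 9 lines: gyy rqi oyz zqen blk oyebj qhzx wsb bug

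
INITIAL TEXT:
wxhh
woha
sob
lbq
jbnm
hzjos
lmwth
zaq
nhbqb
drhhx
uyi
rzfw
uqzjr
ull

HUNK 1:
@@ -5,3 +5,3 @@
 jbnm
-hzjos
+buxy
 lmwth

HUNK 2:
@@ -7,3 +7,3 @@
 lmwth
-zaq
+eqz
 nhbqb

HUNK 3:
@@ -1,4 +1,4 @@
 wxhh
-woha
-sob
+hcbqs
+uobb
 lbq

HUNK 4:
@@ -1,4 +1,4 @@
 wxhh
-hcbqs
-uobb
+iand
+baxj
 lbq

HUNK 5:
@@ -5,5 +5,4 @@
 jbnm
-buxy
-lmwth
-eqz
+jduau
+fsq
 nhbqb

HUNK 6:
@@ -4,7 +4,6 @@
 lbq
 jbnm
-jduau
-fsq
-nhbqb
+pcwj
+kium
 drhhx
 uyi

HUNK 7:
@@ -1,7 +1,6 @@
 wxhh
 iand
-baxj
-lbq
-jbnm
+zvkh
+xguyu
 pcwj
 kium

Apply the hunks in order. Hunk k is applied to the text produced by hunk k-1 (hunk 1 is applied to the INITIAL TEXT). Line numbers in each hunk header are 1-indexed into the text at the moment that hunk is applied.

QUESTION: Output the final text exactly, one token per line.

Answer: wxhh
iand
zvkh
xguyu
pcwj
kium
drhhx
uyi
rzfw
uqzjr
ull

Derivation:
Hunk 1: at line 5 remove [hzjos] add [buxy] -> 14 lines: wxhh woha sob lbq jbnm buxy lmwth zaq nhbqb drhhx uyi rzfw uqzjr ull
Hunk 2: at line 7 remove [zaq] add [eqz] -> 14 lines: wxhh woha sob lbq jbnm buxy lmwth eqz nhbqb drhhx uyi rzfw uqzjr ull
Hunk 3: at line 1 remove [woha,sob] add [hcbqs,uobb] -> 14 lines: wxhh hcbqs uobb lbq jbnm buxy lmwth eqz nhbqb drhhx uyi rzfw uqzjr ull
Hunk 4: at line 1 remove [hcbqs,uobb] add [iand,baxj] -> 14 lines: wxhh iand baxj lbq jbnm buxy lmwth eqz nhbqb drhhx uyi rzfw uqzjr ull
Hunk 5: at line 5 remove [buxy,lmwth,eqz] add [jduau,fsq] -> 13 lines: wxhh iand baxj lbq jbnm jduau fsq nhbqb drhhx uyi rzfw uqzjr ull
Hunk 6: at line 4 remove [jduau,fsq,nhbqb] add [pcwj,kium] -> 12 lines: wxhh iand baxj lbq jbnm pcwj kium drhhx uyi rzfw uqzjr ull
Hunk 7: at line 1 remove [baxj,lbq,jbnm] add [zvkh,xguyu] -> 11 lines: wxhh iand zvkh xguyu pcwj kium drhhx uyi rzfw uqzjr ull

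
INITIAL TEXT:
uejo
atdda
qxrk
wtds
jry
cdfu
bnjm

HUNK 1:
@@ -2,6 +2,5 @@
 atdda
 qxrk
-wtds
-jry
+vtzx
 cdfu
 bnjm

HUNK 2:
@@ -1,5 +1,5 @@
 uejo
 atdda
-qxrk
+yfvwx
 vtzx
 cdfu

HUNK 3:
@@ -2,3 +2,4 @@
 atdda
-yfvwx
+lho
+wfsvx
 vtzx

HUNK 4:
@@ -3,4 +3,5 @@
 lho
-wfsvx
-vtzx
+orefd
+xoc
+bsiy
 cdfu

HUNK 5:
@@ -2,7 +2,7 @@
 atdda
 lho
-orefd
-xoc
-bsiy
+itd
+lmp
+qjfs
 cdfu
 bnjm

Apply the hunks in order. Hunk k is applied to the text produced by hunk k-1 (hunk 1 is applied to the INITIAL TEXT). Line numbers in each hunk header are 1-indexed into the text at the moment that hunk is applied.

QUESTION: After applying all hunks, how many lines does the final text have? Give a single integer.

Hunk 1: at line 2 remove [wtds,jry] add [vtzx] -> 6 lines: uejo atdda qxrk vtzx cdfu bnjm
Hunk 2: at line 1 remove [qxrk] add [yfvwx] -> 6 lines: uejo atdda yfvwx vtzx cdfu bnjm
Hunk 3: at line 2 remove [yfvwx] add [lho,wfsvx] -> 7 lines: uejo atdda lho wfsvx vtzx cdfu bnjm
Hunk 4: at line 3 remove [wfsvx,vtzx] add [orefd,xoc,bsiy] -> 8 lines: uejo atdda lho orefd xoc bsiy cdfu bnjm
Hunk 5: at line 2 remove [orefd,xoc,bsiy] add [itd,lmp,qjfs] -> 8 lines: uejo atdda lho itd lmp qjfs cdfu bnjm
Final line count: 8

Answer: 8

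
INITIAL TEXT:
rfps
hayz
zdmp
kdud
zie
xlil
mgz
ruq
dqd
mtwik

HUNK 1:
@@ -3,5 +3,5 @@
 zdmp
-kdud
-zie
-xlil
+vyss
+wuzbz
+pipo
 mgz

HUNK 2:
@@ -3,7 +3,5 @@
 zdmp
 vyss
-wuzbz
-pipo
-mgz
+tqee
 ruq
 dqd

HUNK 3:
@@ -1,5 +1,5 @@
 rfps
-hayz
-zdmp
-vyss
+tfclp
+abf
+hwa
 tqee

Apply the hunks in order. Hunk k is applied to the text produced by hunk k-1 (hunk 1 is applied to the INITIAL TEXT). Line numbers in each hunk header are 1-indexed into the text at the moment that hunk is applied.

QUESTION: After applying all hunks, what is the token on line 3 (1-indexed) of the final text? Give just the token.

Answer: abf

Derivation:
Hunk 1: at line 3 remove [kdud,zie,xlil] add [vyss,wuzbz,pipo] -> 10 lines: rfps hayz zdmp vyss wuzbz pipo mgz ruq dqd mtwik
Hunk 2: at line 3 remove [wuzbz,pipo,mgz] add [tqee] -> 8 lines: rfps hayz zdmp vyss tqee ruq dqd mtwik
Hunk 3: at line 1 remove [hayz,zdmp,vyss] add [tfclp,abf,hwa] -> 8 lines: rfps tfclp abf hwa tqee ruq dqd mtwik
Final line 3: abf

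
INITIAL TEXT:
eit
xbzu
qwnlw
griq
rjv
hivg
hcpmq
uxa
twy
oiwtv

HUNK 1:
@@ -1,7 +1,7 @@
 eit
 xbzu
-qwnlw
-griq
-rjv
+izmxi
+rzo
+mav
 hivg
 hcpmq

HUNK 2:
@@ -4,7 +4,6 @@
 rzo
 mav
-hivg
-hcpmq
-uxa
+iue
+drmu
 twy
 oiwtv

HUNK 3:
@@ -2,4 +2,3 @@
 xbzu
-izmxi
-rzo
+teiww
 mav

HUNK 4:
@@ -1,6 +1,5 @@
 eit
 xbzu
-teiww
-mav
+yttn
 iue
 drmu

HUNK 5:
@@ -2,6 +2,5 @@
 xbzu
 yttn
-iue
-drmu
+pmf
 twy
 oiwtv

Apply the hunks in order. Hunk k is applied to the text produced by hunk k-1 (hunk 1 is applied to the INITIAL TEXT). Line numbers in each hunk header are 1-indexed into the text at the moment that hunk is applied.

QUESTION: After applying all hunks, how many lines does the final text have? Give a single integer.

Hunk 1: at line 1 remove [qwnlw,griq,rjv] add [izmxi,rzo,mav] -> 10 lines: eit xbzu izmxi rzo mav hivg hcpmq uxa twy oiwtv
Hunk 2: at line 4 remove [hivg,hcpmq,uxa] add [iue,drmu] -> 9 lines: eit xbzu izmxi rzo mav iue drmu twy oiwtv
Hunk 3: at line 2 remove [izmxi,rzo] add [teiww] -> 8 lines: eit xbzu teiww mav iue drmu twy oiwtv
Hunk 4: at line 1 remove [teiww,mav] add [yttn] -> 7 lines: eit xbzu yttn iue drmu twy oiwtv
Hunk 5: at line 2 remove [iue,drmu] add [pmf] -> 6 lines: eit xbzu yttn pmf twy oiwtv
Final line count: 6

Answer: 6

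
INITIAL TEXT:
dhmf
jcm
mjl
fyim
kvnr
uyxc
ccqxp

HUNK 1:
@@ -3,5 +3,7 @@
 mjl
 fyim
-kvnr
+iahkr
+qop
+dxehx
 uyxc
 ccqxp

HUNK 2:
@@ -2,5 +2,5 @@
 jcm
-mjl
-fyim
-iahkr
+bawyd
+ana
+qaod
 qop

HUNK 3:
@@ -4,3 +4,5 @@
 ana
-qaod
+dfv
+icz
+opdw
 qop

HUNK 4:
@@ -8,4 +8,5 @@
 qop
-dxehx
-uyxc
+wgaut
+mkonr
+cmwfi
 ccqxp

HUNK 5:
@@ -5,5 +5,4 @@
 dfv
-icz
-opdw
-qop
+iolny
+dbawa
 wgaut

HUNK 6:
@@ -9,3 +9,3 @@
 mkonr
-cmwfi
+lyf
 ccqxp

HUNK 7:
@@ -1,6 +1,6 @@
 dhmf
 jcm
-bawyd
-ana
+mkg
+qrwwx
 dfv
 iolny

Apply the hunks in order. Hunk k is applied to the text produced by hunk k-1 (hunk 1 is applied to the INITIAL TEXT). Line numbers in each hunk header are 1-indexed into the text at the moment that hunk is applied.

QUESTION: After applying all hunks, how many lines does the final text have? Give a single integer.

Answer: 11

Derivation:
Hunk 1: at line 3 remove [kvnr] add [iahkr,qop,dxehx] -> 9 lines: dhmf jcm mjl fyim iahkr qop dxehx uyxc ccqxp
Hunk 2: at line 2 remove [mjl,fyim,iahkr] add [bawyd,ana,qaod] -> 9 lines: dhmf jcm bawyd ana qaod qop dxehx uyxc ccqxp
Hunk 3: at line 4 remove [qaod] add [dfv,icz,opdw] -> 11 lines: dhmf jcm bawyd ana dfv icz opdw qop dxehx uyxc ccqxp
Hunk 4: at line 8 remove [dxehx,uyxc] add [wgaut,mkonr,cmwfi] -> 12 lines: dhmf jcm bawyd ana dfv icz opdw qop wgaut mkonr cmwfi ccqxp
Hunk 5: at line 5 remove [icz,opdw,qop] add [iolny,dbawa] -> 11 lines: dhmf jcm bawyd ana dfv iolny dbawa wgaut mkonr cmwfi ccqxp
Hunk 6: at line 9 remove [cmwfi] add [lyf] -> 11 lines: dhmf jcm bawyd ana dfv iolny dbawa wgaut mkonr lyf ccqxp
Hunk 7: at line 1 remove [bawyd,ana] add [mkg,qrwwx] -> 11 lines: dhmf jcm mkg qrwwx dfv iolny dbawa wgaut mkonr lyf ccqxp
Final line count: 11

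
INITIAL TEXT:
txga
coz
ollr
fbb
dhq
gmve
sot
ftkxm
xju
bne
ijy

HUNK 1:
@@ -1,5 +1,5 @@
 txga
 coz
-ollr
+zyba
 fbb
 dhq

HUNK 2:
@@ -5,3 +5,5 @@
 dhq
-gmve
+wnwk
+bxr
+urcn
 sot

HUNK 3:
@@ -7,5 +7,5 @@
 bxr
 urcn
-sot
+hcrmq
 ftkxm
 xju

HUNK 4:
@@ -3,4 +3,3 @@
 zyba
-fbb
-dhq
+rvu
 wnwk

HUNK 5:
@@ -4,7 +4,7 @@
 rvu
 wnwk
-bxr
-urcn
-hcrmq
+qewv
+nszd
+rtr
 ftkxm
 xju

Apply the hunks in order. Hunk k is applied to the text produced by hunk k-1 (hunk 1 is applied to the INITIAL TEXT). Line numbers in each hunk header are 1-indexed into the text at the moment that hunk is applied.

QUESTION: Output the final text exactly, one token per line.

Answer: txga
coz
zyba
rvu
wnwk
qewv
nszd
rtr
ftkxm
xju
bne
ijy

Derivation:
Hunk 1: at line 1 remove [ollr] add [zyba] -> 11 lines: txga coz zyba fbb dhq gmve sot ftkxm xju bne ijy
Hunk 2: at line 5 remove [gmve] add [wnwk,bxr,urcn] -> 13 lines: txga coz zyba fbb dhq wnwk bxr urcn sot ftkxm xju bne ijy
Hunk 3: at line 7 remove [sot] add [hcrmq] -> 13 lines: txga coz zyba fbb dhq wnwk bxr urcn hcrmq ftkxm xju bne ijy
Hunk 4: at line 3 remove [fbb,dhq] add [rvu] -> 12 lines: txga coz zyba rvu wnwk bxr urcn hcrmq ftkxm xju bne ijy
Hunk 5: at line 4 remove [bxr,urcn,hcrmq] add [qewv,nszd,rtr] -> 12 lines: txga coz zyba rvu wnwk qewv nszd rtr ftkxm xju bne ijy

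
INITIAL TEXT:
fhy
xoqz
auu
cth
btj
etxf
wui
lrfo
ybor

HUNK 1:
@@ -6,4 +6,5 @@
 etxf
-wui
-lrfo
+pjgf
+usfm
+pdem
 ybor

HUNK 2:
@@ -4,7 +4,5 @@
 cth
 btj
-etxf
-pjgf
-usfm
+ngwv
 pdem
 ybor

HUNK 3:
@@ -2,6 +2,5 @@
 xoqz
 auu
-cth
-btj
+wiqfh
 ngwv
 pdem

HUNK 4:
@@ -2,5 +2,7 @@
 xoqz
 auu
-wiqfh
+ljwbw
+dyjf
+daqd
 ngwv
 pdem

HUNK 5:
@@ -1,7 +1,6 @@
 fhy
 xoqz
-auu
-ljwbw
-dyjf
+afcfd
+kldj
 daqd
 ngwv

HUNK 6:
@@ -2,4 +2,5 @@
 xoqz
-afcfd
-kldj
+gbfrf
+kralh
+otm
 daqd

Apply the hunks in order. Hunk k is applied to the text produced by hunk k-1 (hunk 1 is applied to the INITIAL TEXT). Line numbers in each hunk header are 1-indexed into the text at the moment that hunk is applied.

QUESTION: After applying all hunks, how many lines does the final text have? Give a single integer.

Hunk 1: at line 6 remove [wui,lrfo] add [pjgf,usfm,pdem] -> 10 lines: fhy xoqz auu cth btj etxf pjgf usfm pdem ybor
Hunk 2: at line 4 remove [etxf,pjgf,usfm] add [ngwv] -> 8 lines: fhy xoqz auu cth btj ngwv pdem ybor
Hunk 3: at line 2 remove [cth,btj] add [wiqfh] -> 7 lines: fhy xoqz auu wiqfh ngwv pdem ybor
Hunk 4: at line 2 remove [wiqfh] add [ljwbw,dyjf,daqd] -> 9 lines: fhy xoqz auu ljwbw dyjf daqd ngwv pdem ybor
Hunk 5: at line 1 remove [auu,ljwbw,dyjf] add [afcfd,kldj] -> 8 lines: fhy xoqz afcfd kldj daqd ngwv pdem ybor
Hunk 6: at line 2 remove [afcfd,kldj] add [gbfrf,kralh,otm] -> 9 lines: fhy xoqz gbfrf kralh otm daqd ngwv pdem ybor
Final line count: 9

Answer: 9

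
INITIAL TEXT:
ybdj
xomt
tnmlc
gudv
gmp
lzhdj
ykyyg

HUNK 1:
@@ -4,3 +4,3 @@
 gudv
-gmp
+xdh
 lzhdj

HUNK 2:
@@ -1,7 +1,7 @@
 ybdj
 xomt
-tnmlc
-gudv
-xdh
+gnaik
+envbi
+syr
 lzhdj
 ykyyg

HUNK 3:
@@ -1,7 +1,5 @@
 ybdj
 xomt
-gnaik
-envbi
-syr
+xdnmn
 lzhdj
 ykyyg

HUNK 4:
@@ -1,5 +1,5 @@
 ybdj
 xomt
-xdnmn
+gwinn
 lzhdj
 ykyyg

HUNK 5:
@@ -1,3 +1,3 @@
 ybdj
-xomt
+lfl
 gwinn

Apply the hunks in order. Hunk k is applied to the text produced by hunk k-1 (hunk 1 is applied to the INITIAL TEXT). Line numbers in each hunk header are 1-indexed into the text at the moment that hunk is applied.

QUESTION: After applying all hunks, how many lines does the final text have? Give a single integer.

Answer: 5

Derivation:
Hunk 1: at line 4 remove [gmp] add [xdh] -> 7 lines: ybdj xomt tnmlc gudv xdh lzhdj ykyyg
Hunk 2: at line 1 remove [tnmlc,gudv,xdh] add [gnaik,envbi,syr] -> 7 lines: ybdj xomt gnaik envbi syr lzhdj ykyyg
Hunk 3: at line 1 remove [gnaik,envbi,syr] add [xdnmn] -> 5 lines: ybdj xomt xdnmn lzhdj ykyyg
Hunk 4: at line 1 remove [xdnmn] add [gwinn] -> 5 lines: ybdj xomt gwinn lzhdj ykyyg
Hunk 5: at line 1 remove [xomt] add [lfl] -> 5 lines: ybdj lfl gwinn lzhdj ykyyg
Final line count: 5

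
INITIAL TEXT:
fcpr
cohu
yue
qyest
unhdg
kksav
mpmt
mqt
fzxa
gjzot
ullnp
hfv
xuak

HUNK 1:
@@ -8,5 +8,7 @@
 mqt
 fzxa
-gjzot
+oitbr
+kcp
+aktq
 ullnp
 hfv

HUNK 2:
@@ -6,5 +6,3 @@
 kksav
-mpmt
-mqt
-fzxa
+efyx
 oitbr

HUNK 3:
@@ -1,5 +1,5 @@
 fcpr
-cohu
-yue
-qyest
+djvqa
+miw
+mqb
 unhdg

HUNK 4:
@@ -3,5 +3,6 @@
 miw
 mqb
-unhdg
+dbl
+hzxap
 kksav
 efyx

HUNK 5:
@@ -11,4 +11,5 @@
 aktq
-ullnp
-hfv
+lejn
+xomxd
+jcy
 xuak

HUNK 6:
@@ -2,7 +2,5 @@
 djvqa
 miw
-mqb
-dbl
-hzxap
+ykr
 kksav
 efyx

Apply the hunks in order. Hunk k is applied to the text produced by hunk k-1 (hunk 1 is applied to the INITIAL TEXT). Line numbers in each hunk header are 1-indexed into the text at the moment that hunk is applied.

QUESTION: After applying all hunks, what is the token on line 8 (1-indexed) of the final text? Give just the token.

Hunk 1: at line 8 remove [gjzot] add [oitbr,kcp,aktq] -> 15 lines: fcpr cohu yue qyest unhdg kksav mpmt mqt fzxa oitbr kcp aktq ullnp hfv xuak
Hunk 2: at line 6 remove [mpmt,mqt,fzxa] add [efyx] -> 13 lines: fcpr cohu yue qyest unhdg kksav efyx oitbr kcp aktq ullnp hfv xuak
Hunk 3: at line 1 remove [cohu,yue,qyest] add [djvqa,miw,mqb] -> 13 lines: fcpr djvqa miw mqb unhdg kksav efyx oitbr kcp aktq ullnp hfv xuak
Hunk 4: at line 3 remove [unhdg] add [dbl,hzxap] -> 14 lines: fcpr djvqa miw mqb dbl hzxap kksav efyx oitbr kcp aktq ullnp hfv xuak
Hunk 5: at line 11 remove [ullnp,hfv] add [lejn,xomxd,jcy] -> 15 lines: fcpr djvqa miw mqb dbl hzxap kksav efyx oitbr kcp aktq lejn xomxd jcy xuak
Hunk 6: at line 2 remove [mqb,dbl,hzxap] add [ykr] -> 13 lines: fcpr djvqa miw ykr kksav efyx oitbr kcp aktq lejn xomxd jcy xuak
Final line 8: kcp

Answer: kcp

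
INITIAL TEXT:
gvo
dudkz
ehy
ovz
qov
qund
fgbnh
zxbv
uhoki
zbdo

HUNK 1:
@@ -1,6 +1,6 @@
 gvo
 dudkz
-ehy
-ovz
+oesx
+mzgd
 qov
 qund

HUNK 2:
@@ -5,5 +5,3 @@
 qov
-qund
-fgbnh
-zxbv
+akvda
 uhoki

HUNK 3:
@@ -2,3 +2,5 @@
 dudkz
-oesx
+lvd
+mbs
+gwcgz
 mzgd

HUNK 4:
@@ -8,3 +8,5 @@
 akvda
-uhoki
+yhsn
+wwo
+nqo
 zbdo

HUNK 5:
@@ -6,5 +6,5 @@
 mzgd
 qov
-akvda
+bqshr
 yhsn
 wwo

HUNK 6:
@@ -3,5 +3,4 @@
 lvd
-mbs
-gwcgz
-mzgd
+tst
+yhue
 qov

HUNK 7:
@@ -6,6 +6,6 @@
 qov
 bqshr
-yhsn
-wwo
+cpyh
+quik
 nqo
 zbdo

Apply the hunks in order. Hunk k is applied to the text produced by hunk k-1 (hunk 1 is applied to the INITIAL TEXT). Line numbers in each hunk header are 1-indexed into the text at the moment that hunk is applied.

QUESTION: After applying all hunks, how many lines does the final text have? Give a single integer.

Answer: 11

Derivation:
Hunk 1: at line 1 remove [ehy,ovz] add [oesx,mzgd] -> 10 lines: gvo dudkz oesx mzgd qov qund fgbnh zxbv uhoki zbdo
Hunk 2: at line 5 remove [qund,fgbnh,zxbv] add [akvda] -> 8 lines: gvo dudkz oesx mzgd qov akvda uhoki zbdo
Hunk 3: at line 2 remove [oesx] add [lvd,mbs,gwcgz] -> 10 lines: gvo dudkz lvd mbs gwcgz mzgd qov akvda uhoki zbdo
Hunk 4: at line 8 remove [uhoki] add [yhsn,wwo,nqo] -> 12 lines: gvo dudkz lvd mbs gwcgz mzgd qov akvda yhsn wwo nqo zbdo
Hunk 5: at line 6 remove [akvda] add [bqshr] -> 12 lines: gvo dudkz lvd mbs gwcgz mzgd qov bqshr yhsn wwo nqo zbdo
Hunk 6: at line 3 remove [mbs,gwcgz,mzgd] add [tst,yhue] -> 11 lines: gvo dudkz lvd tst yhue qov bqshr yhsn wwo nqo zbdo
Hunk 7: at line 6 remove [yhsn,wwo] add [cpyh,quik] -> 11 lines: gvo dudkz lvd tst yhue qov bqshr cpyh quik nqo zbdo
Final line count: 11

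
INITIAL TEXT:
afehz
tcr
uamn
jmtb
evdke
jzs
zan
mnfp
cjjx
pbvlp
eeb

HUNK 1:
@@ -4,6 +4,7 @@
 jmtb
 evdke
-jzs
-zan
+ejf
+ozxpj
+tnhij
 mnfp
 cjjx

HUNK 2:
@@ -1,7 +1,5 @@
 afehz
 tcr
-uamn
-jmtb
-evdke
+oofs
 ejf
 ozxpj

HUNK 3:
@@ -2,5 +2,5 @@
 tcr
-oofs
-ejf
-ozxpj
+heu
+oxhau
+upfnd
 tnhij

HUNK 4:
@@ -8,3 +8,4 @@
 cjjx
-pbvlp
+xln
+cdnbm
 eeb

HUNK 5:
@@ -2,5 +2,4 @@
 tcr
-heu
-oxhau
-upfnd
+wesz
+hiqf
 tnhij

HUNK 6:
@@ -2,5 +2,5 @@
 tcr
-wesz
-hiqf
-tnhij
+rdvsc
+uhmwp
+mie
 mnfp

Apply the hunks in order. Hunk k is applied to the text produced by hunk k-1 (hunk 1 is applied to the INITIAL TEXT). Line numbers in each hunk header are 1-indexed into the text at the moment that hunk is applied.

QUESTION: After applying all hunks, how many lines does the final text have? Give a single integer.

Answer: 10

Derivation:
Hunk 1: at line 4 remove [jzs,zan] add [ejf,ozxpj,tnhij] -> 12 lines: afehz tcr uamn jmtb evdke ejf ozxpj tnhij mnfp cjjx pbvlp eeb
Hunk 2: at line 1 remove [uamn,jmtb,evdke] add [oofs] -> 10 lines: afehz tcr oofs ejf ozxpj tnhij mnfp cjjx pbvlp eeb
Hunk 3: at line 2 remove [oofs,ejf,ozxpj] add [heu,oxhau,upfnd] -> 10 lines: afehz tcr heu oxhau upfnd tnhij mnfp cjjx pbvlp eeb
Hunk 4: at line 8 remove [pbvlp] add [xln,cdnbm] -> 11 lines: afehz tcr heu oxhau upfnd tnhij mnfp cjjx xln cdnbm eeb
Hunk 5: at line 2 remove [heu,oxhau,upfnd] add [wesz,hiqf] -> 10 lines: afehz tcr wesz hiqf tnhij mnfp cjjx xln cdnbm eeb
Hunk 6: at line 2 remove [wesz,hiqf,tnhij] add [rdvsc,uhmwp,mie] -> 10 lines: afehz tcr rdvsc uhmwp mie mnfp cjjx xln cdnbm eeb
Final line count: 10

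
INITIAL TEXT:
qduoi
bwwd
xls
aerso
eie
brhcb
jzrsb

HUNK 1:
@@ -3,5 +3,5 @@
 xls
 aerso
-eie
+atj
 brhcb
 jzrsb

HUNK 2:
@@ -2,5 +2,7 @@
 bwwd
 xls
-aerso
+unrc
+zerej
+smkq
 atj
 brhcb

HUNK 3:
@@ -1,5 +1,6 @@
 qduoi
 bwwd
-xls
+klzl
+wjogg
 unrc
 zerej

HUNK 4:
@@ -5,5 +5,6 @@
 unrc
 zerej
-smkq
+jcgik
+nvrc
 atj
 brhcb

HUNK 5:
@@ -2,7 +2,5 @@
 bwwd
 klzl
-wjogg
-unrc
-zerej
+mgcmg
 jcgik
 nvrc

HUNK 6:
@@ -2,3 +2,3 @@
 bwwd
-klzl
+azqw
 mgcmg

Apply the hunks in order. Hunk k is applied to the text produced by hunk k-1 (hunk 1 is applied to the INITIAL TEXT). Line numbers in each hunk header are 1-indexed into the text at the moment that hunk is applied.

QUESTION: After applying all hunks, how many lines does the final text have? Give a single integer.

Answer: 9

Derivation:
Hunk 1: at line 3 remove [eie] add [atj] -> 7 lines: qduoi bwwd xls aerso atj brhcb jzrsb
Hunk 2: at line 2 remove [aerso] add [unrc,zerej,smkq] -> 9 lines: qduoi bwwd xls unrc zerej smkq atj brhcb jzrsb
Hunk 3: at line 1 remove [xls] add [klzl,wjogg] -> 10 lines: qduoi bwwd klzl wjogg unrc zerej smkq atj brhcb jzrsb
Hunk 4: at line 5 remove [smkq] add [jcgik,nvrc] -> 11 lines: qduoi bwwd klzl wjogg unrc zerej jcgik nvrc atj brhcb jzrsb
Hunk 5: at line 2 remove [wjogg,unrc,zerej] add [mgcmg] -> 9 lines: qduoi bwwd klzl mgcmg jcgik nvrc atj brhcb jzrsb
Hunk 6: at line 2 remove [klzl] add [azqw] -> 9 lines: qduoi bwwd azqw mgcmg jcgik nvrc atj brhcb jzrsb
Final line count: 9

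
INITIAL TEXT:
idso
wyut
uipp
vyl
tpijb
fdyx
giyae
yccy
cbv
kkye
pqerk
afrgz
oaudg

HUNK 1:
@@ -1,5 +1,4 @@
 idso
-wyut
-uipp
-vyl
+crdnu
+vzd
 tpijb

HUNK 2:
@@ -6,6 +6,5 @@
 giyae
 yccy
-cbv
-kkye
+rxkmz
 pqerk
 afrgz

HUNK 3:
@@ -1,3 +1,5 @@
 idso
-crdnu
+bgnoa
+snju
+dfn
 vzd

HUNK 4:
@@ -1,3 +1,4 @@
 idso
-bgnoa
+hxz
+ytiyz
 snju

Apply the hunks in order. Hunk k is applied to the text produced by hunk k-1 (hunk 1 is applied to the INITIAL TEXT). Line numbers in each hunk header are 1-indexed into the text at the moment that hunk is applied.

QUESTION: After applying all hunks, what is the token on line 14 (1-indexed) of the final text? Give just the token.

Answer: oaudg

Derivation:
Hunk 1: at line 1 remove [wyut,uipp,vyl] add [crdnu,vzd] -> 12 lines: idso crdnu vzd tpijb fdyx giyae yccy cbv kkye pqerk afrgz oaudg
Hunk 2: at line 6 remove [cbv,kkye] add [rxkmz] -> 11 lines: idso crdnu vzd tpijb fdyx giyae yccy rxkmz pqerk afrgz oaudg
Hunk 3: at line 1 remove [crdnu] add [bgnoa,snju,dfn] -> 13 lines: idso bgnoa snju dfn vzd tpijb fdyx giyae yccy rxkmz pqerk afrgz oaudg
Hunk 4: at line 1 remove [bgnoa] add [hxz,ytiyz] -> 14 lines: idso hxz ytiyz snju dfn vzd tpijb fdyx giyae yccy rxkmz pqerk afrgz oaudg
Final line 14: oaudg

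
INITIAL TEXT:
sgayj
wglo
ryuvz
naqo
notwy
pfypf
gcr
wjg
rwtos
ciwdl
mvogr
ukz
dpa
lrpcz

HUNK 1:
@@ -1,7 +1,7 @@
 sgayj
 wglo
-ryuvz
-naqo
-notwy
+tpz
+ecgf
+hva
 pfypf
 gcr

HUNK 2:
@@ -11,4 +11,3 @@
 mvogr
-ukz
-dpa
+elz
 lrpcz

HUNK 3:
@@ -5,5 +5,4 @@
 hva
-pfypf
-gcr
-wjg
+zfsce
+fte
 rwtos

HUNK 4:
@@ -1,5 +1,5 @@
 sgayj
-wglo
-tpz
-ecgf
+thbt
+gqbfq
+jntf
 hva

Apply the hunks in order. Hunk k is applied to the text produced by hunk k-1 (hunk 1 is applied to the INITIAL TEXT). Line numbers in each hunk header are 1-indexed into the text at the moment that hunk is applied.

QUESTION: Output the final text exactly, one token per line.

Answer: sgayj
thbt
gqbfq
jntf
hva
zfsce
fte
rwtos
ciwdl
mvogr
elz
lrpcz

Derivation:
Hunk 1: at line 1 remove [ryuvz,naqo,notwy] add [tpz,ecgf,hva] -> 14 lines: sgayj wglo tpz ecgf hva pfypf gcr wjg rwtos ciwdl mvogr ukz dpa lrpcz
Hunk 2: at line 11 remove [ukz,dpa] add [elz] -> 13 lines: sgayj wglo tpz ecgf hva pfypf gcr wjg rwtos ciwdl mvogr elz lrpcz
Hunk 3: at line 5 remove [pfypf,gcr,wjg] add [zfsce,fte] -> 12 lines: sgayj wglo tpz ecgf hva zfsce fte rwtos ciwdl mvogr elz lrpcz
Hunk 4: at line 1 remove [wglo,tpz,ecgf] add [thbt,gqbfq,jntf] -> 12 lines: sgayj thbt gqbfq jntf hva zfsce fte rwtos ciwdl mvogr elz lrpcz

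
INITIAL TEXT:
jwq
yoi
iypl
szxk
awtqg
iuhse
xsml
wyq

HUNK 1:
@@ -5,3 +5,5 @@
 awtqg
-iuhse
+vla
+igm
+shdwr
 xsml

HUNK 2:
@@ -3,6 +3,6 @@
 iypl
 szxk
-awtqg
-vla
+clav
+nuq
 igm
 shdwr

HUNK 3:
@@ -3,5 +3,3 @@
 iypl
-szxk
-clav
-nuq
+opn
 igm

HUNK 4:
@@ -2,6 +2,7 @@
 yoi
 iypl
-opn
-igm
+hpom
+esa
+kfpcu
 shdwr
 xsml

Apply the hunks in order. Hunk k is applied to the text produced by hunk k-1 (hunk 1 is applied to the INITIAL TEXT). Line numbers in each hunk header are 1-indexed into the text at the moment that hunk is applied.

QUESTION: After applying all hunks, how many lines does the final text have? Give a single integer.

Answer: 9

Derivation:
Hunk 1: at line 5 remove [iuhse] add [vla,igm,shdwr] -> 10 lines: jwq yoi iypl szxk awtqg vla igm shdwr xsml wyq
Hunk 2: at line 3 remove [awtqg,vla] add [clav,nuq] -> 10 lines: jwq yoi iypl szxk clav nuq igm shdwr xsml wyq
Hunk 3: at line 3 remove [szxk,clav,nuq] add [opn] -> 8 lines: jwq yoi iypl opn igm shdwr xsml wyq
Hunk 4: at line 2 remove [opn,igm] add [hpom,esa,kfpcu] -> 9 lines: jwq yoi iypl hpom esa kfpcu shdwr xsml wyq
Final line count: 9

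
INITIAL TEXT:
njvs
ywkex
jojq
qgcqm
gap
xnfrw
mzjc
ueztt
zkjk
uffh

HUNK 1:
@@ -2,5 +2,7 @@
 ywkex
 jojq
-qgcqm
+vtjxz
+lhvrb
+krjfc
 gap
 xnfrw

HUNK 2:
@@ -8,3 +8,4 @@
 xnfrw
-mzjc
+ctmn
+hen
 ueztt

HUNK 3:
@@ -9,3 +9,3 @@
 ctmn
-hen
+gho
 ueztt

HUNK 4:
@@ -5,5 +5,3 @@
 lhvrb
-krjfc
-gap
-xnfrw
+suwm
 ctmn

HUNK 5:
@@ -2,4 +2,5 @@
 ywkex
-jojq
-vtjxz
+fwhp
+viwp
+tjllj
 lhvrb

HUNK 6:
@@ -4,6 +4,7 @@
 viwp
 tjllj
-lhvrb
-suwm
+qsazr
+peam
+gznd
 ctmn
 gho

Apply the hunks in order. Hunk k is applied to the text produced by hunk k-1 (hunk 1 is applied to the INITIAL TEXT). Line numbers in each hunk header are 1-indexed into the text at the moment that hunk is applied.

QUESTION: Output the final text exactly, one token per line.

Answer: njvs
ywkex
fwhp
viwp
tjllj
qsazr
peam
gznd
ctmn
gho
ueztt
zkjk
uffh

Derivation:
Hunk 1: at line 2 remove [qgcqm] add [vtjxz,lhvrb,krjfc] -> 12 lines: njvs ywkex jojq vtjxz lhvrb krjfc gap xnfrw mzjc ueztt zkjk uffh
Hunk 2: at line 8 remove [mzjc] add [ctmn,hen] -> 13 lines: njvs ywkex jojq vtjxz lhvrb krjfc gap xnfrw ctmn hen ueztt zkjk uffh
Hunk 3: at line 9 remove [hen] add [gho] -> 13 lines: njvs ywkex jojq vtjxz lhvrb krjfc gap xnfrw ctmn gho ueztt zkjk uffh
Hunk 4: at line 5 remove [krjfc,gap,xnfrw] add [suwm] -> 11 lines: njvs ywkex jojq vtjxz lhvrb suwm ctmn gho ueztt zkjk uffh
Hunk 5: at line 2 remove [jojq,vtjxz] add [fwhp,viwp,tjllj] -> 12 lines: njvs ywkex fwhp viwp tjllj lhvrb suwm ctmn gho ueztt zkjk uffh
Hunk 6: at line 4 remove [lhvrb,suwm] add [qsazr,peam,gznd] -> 13 lines: njvs ywkex fwhp viwp tjllj qsazr peam gznd ctmn gho ueztt zkjk uffh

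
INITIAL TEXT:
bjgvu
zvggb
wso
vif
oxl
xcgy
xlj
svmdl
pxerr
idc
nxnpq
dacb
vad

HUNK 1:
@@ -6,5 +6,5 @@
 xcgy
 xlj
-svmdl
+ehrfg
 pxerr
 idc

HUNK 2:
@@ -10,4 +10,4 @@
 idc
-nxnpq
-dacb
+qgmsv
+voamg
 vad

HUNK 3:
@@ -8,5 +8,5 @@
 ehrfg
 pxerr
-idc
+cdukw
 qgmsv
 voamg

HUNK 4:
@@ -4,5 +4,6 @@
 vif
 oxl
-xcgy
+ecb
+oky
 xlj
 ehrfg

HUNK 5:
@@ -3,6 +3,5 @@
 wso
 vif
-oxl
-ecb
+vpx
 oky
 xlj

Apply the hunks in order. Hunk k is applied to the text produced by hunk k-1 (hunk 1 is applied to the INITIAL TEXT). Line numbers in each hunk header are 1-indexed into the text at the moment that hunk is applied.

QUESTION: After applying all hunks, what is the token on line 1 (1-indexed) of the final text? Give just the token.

Hunk 1: at line 6 remove [svmdl] add [ehrfg] -> 13 lines: bjgvu zvggb wso vif oxl xcgy xlj ehrfg pxerr idc nxnpq dacb vad
Hunk 2: at line 10 remove [nxnpq,dacb] add [qgmsv,voamg] -> 13 lines: bjgvu zvggb wso vif oxl xcgy xlj ehrfg pxerr idc qgmsv voamg vad
Hunk 3: at line 8 remove [idc] add [cdukw] -> 13 lines: bjgvu zvggb wso vif oxl xcgy xlj ehrfg pxerr cdukw qgmsv voamg vad
Hunk 4: at line 4 remove [xcgy] add [ecb,oky] -> 14 lines: bjgvu zvggb wso vif oxl ecb oky xlj ehrfg pxerr cdukw qgmsv voamg vad
Hunk 5: at line 3 remove [oxl,ecb] add [vpx] -> 13 lines: bjgvu zvggb wso vif vpx oky xlj ehrfg pxerr cdukw qgmsv voamg vad
Final line 1: bjgvu

Answer: bjgvu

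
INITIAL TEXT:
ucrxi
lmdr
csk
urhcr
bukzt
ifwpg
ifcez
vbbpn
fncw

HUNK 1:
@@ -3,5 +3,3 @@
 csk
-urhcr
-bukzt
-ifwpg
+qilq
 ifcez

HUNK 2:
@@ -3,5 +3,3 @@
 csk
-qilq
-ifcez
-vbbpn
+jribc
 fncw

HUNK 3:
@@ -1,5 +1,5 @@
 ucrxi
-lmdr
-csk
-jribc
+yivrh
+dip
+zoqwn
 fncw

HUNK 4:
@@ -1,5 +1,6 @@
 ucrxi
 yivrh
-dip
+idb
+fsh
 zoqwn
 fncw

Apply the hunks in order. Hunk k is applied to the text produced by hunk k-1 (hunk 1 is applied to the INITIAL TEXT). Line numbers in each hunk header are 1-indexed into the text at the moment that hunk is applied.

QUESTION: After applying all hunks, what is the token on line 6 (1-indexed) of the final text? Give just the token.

Hunk 1: at line 3 remove [urhcr,bukzt,ifwpg] add [qilq] -> 7 lines: ucrxi lmdr csk qilq ifcez vbbpn fncw
Hunk 2: at line 3 remove [qilq,ifcez,vbbpn] add [jribc] -> 5 lines: ucrxi lmdr csk jribc fncw
Hunk 3: at line 1 remove [lmdr,csk,jribc] add [yivrh,dip,zoqwn] -> 5 lines: ucrxi yivrh dip zoqwn fncw
Hunk 4: at line 1 remove [dip] add [idb,fsh] -> 6 lines: ucrxi yivrh idb fsh zoqwn fncw
Final line 6: fncw

Answer: fncw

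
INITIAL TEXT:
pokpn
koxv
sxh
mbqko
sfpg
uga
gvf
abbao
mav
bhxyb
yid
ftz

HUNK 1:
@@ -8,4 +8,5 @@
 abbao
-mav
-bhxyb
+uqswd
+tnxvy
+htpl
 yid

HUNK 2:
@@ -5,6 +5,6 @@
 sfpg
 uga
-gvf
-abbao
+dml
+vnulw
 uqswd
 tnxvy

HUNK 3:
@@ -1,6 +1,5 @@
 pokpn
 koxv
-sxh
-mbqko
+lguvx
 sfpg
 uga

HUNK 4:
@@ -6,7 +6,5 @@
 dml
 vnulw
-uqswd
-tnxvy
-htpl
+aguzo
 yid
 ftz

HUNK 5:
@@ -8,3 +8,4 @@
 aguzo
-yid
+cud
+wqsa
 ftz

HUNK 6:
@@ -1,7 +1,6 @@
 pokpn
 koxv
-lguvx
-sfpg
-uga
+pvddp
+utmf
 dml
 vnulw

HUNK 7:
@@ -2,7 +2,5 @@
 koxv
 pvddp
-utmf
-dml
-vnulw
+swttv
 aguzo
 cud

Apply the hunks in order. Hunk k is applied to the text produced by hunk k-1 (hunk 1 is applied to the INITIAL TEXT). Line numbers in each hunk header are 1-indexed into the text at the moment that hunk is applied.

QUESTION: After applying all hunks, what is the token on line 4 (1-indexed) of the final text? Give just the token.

Answer: swttv

Derivation:
Hunk 1: at line 8 remove [mav,bhxyb] add [uqswd,tnxvy,htpl] -> 13 lines: pokpn koxv sxh mbqko sfpg uga gvf abbao uqswd tnxvy htpl yid ftz
Hunk 2: at line 5 remove [gvf,abbao] add [dml,vnulw] -> 13 lines: pokpn koxv sxh mbqko sfpg uga dml vnulw uqswd tnxvy htpl yid ftz
Hunk 3: at line 1 remove [sxh,mbqko] add [lguvx] -> 12 lines: pokpn koxv lguvx sfpg uga dml vnulw uqswd tnxvy htpl yid ftz
Hunk 4: at line 6 remove [uqswd,tnxvy,htpl] add [aguzo] -> 10 lines: pokpn koxv lguvx sfpg uga dml vnulw aguzo yid ftz
Hunk 5: at line 8 remove [yid] add [cud,wqsa] -> 11 lines: pokpn koxv lguvx sfpg uga dml vnulw aguzo cud wqsa ftz
Hunk 6: at line 1 remove [lguvx,sfpg,uga] add [pvddp,utmf] -> 10 lines: pokpn koxv pvddp utmf dml vnulw aguzo cud wqsa ftz
Hunk 7: at line 2 remove [utmf,dml,vnulw] add [swttv] -> 8 lines: pokpn koxv pvddp swttv aguzo cud wqsa ftz
Final line 4: swttv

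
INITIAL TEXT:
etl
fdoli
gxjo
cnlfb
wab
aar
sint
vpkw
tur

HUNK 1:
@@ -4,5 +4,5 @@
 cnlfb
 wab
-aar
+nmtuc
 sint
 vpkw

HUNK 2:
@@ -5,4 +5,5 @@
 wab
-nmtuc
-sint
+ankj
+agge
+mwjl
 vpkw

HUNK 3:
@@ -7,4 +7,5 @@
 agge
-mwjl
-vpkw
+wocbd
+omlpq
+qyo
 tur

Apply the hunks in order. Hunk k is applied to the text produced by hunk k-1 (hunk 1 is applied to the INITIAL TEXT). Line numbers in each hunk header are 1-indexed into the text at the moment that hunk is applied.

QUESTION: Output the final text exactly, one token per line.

Answer: etl
fdoli
gxjo
cnlfb
wab
ankj
agge
wocbd
omlpq
qyo
tur

Derivation:
Hunk 1: at line 4 remove [aar] add [nmtuc] -> 9 lines: etl fdoli gxjo cnlfb wab nmtuc sint vpkw tur
Hunk 2: at line 5 remove [nmtuc,sint] add [ankj,agge,mwjl] -> 10 lines: etl fdoli gxjo cnlfb wab ankj agge mwjl vpkw tur
Hunk 3: at line 7 remove [mwjl,vpkw] add [wocbd,omlpq,qyo] -> 11 lines: etl fdoli gxjo cnlfb wab ankj agge wocbd omlpq qyo tur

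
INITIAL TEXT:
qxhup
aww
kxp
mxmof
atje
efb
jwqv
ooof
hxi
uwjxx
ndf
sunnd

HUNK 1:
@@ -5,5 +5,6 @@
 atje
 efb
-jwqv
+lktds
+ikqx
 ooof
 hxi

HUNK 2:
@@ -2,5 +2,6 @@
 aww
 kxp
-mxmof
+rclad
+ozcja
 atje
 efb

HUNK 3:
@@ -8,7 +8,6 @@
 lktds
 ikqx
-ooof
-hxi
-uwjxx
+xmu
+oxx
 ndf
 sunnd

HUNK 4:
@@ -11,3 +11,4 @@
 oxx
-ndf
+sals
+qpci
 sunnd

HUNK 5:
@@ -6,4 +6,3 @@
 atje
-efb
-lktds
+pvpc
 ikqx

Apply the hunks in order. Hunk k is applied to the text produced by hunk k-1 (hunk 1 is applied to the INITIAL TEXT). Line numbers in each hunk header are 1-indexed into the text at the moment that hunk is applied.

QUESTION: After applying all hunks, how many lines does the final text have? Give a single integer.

Answer: 13

Derivation:
Hunk 1: at line 5 remove [jwqv] add [lktds,ikqx] -> 13 lines: qxhup aww kxp mxmof atje efb lktds ikqx ooof hxi uwjxx ndf sunnd
Hunk 2: at line 2 remove [mxmof] add [rclad,ozcja] -> 14 lines: qxhup aww kxp rclad ozcja atje efb lktds ikqx ooof hxi uwjxx ndf sunnd
Hunk 3: at line 8 remove [ooof,hxi,uwjxx] add [xmu,oxx] -> 13 lines: qxhup aww kxp rclad ozcja atje efb lktds ikqx xmu oxx ndf sunnd
Hunk 4: at line 11 remove [ndf] add [sals,qpci] -> 14 lines: qxhup aww kxp rclad ozcja atje efb lktds ikqx xmu oxx sals qpci sunnd
Hunk 5: at line 6 remove [efb,lktds] add [pvpc] -> 13 lines: qxhup aww kxp rclad ozcja atje pvpc ikqx xmu oxx sals qpci sunnd
Final line count: 13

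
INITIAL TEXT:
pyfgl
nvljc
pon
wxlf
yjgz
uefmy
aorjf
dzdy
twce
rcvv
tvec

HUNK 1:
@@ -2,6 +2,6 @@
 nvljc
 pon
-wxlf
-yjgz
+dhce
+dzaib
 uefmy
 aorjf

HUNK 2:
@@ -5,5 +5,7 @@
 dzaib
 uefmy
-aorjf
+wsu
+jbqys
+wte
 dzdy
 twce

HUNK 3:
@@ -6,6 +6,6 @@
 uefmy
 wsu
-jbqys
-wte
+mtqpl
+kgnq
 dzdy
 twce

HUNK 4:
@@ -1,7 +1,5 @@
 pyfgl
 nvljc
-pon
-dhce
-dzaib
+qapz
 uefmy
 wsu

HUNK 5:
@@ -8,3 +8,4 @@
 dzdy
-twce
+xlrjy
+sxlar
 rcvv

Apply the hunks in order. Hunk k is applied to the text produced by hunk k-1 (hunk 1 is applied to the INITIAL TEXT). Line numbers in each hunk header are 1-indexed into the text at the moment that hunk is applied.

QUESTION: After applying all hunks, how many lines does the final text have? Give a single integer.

Hunk 1: at line 2 remove [wxlf,yjgz] add [dhce,dzaib] -> 11 lines: pyfgl nvljc pon dhce dzaib uefmy aorjf dzdy twce rcvv tvec
Hunk 2: at line 5 remove [aorjf] add [wsu,jbqys,wte] -> 13 lines: pyfgl nvljc pon dhce dzaib uefmy wsu jbqys wte dzdy twce rcvv tvec
Hunk 3: at line 6 remove [jbqys,wte] add [mtqpl,kgnq] -> 13 lines: pyfgl nvljc pon dhce dzaib uefmy wsu mtqpl kgnq dzdy twce rcvv tvec
Hunk 4: at line 1 remove [pon,dhce,dzaib] add [qapz] -> 11 lines: pyfgl nvljc qapz uefmy wsu mtqpl kgnq dzdy twce rcvv tvec
Hunk 5: at line 8 remove [twce] add [xlrjy,sxlar] -> 12 lines: pyfgl nvljc qapz uefmy wsu mtqpl kgnq dzdy xlrjy sxlar rcvv tvec
Final line count: 12

Answer: 12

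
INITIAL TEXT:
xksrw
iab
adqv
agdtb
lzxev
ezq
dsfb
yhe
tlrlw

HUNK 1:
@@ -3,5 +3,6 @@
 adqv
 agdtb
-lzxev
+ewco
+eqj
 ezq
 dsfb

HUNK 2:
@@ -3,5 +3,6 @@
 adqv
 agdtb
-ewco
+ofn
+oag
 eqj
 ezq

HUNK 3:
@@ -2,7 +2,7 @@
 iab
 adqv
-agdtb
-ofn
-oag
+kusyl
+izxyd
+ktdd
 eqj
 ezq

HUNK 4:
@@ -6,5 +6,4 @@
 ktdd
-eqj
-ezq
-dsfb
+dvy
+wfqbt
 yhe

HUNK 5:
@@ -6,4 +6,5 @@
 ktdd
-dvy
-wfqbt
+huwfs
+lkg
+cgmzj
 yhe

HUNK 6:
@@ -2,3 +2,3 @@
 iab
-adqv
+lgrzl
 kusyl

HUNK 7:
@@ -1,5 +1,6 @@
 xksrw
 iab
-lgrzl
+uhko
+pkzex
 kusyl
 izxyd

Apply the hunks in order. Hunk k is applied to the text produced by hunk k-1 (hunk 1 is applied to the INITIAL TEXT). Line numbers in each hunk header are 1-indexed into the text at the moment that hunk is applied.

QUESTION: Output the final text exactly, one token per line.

Hunk 1: at line 3 remove [lzxev] add [ewco,eqj] -> 10 lines: xksrw iab adqv agdtb ewco eqj ezq dsfb yhe tlrlw
Hunk 2: at line 3 remove [ewco] add [ofn,oag] -> 11 lines: xksrw iab adqv agdtb ofn oag eqj ezq dsfb yhe tlrlw
Hunk 3: at line 2 remove [agdtb,ofn,oag] add [kusyl,izxyd,ktdd] -> 11 lines: xksrw iab adqv kusyl izxyd ktdd eqj ezq dsfb yhe tlrlw
Hunk 4: at line 6 remove [eqj,ezq,dsfb] add [dvy,wfqbt] -> 10 lines: xksrw iab adqv kusyl izxyd ktdd dvy wfqbt yhe tlrlw
Hunk 5: at line 6 remove [dvy,wfqbt] add [huwfs,lkg,cgmzj] -> 11 lines: xksrw iab adqv kusyl izxyd ktdd huwfs lkg cgmzj yhe tlrlw
Hunk 6: at line 2 remove [adqv] add [lgrzl] -> 11 lines: xksrw iab lgrzl kusyl izxyd ktdd huwfs lkg cgmzj yhe tlrlw
Hunk 7: at line 1 remove [lgrzl] add [uhko,pkzex] -> 12 lines: xksrw iab uhko pkzex kusyl izxyd ktdd huwfs lkg cgmzj yhe tlrlw

Answer: xksrw
iab
uhko
pkzex
kusyl
izxyd
ktdd
huwfs
lkg
cgmzj
yhe
tlrlw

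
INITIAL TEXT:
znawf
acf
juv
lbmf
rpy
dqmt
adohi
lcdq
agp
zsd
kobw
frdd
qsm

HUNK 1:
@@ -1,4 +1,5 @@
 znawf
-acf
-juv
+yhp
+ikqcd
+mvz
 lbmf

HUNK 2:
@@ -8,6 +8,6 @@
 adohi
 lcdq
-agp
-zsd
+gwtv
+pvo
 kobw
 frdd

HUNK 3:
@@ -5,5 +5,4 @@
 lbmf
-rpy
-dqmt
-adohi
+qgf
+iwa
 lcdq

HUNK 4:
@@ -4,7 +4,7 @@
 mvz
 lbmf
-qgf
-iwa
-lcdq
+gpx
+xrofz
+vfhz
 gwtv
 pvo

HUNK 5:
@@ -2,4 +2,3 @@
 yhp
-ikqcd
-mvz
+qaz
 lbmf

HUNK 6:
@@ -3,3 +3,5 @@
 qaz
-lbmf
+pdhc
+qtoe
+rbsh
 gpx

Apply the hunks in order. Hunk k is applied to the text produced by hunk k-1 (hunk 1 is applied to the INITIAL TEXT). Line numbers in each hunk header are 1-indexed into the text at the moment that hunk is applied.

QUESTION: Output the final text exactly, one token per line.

Answer: znawf
yhp
qaz
pdhc
qtoe
rbsh
gpx
xrofz
vfhz
gwtv
pvo
kobw
frdd
qsm

Derivation:
Hunk 1: at line 1 remove [acf,juv] add [yhp,ikqcd,mvz] -> 14 lines: znawf yhp ikqcd mvz lbmf rpy dqmt adohi lcdq agp zsd kobw frdd qsm
Hunk 2: at line 8 remove [agp,zsd] add [gwtv,pvo] -> 14 lines: znawf yhp ikqcd mvz lbmf rpy dqmt adohi lcdq gwtv pvo kobw frdd qsm
Hunk 3: at line 5 remove [rpy,dqmt,adohi] add [qgf,iwa] -> 13 lines: znawf yhp ikqcd mvz lbmf qgf iwa lcdq gwtv pvo kobw frdd qsm
Hunk 4: at line 4 remove [qgf,iwa,lcdq] add [gpx,xrofz,vfhz] -> 13 lines: znawf yhp ikqcd mvz lbmf gpx xrofz vfhz gwtv pvo kobw frdd qsm
Hunk 5: at line 2 remove [ikqcd,mvz] add [qaz] -> 12 lines: znawf yhp qaz lbmf gpx xrofz vfhz gwtv pvo kobw frdd qsm
Hunk 6: at line 3 remove [lbmf] add [pdhc,qtoe,rbsh] -> 14 lines: znawf yhp qaz pdhc qtoe rbsh gpx xrofz vfhz gwtv pvo kobw frdd qsm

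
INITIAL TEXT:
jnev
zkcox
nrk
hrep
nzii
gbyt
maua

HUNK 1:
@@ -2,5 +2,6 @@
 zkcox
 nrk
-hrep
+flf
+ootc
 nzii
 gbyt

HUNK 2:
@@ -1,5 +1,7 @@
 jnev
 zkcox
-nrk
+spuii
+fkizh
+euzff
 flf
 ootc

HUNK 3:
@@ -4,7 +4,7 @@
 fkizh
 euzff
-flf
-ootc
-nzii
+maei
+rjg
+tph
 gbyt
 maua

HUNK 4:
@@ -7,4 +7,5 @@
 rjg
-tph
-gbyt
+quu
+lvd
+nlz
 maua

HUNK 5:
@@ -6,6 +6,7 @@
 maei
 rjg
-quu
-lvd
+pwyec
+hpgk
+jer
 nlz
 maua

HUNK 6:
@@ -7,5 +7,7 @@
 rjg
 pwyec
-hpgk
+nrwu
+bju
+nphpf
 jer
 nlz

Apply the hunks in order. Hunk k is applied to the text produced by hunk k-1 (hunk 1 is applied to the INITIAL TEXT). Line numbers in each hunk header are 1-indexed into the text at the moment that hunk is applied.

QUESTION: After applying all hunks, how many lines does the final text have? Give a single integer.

Hunk 1: at line 2 remove [hrep] add [flf,ootc] -> 8 lines: jnev zkcox nrk flf ootc nzii gbyt maua
Hunk 2: at line 1 remove [nrk] add [spuii,fkizh,euzff] -> 10 lines: jnev zkcox spuii fkizh euzff flf ootc nzii gbyt maua
Hunk 3: at line 4 remove [flf,ootc,nzii] add [maei,rjg,tph] -> 10 lines: jnev zkcox spuii fkizh euzff maei rjg tph gbyt maua
Hunk 4: at line 7 remove [tph,gbyt] add [quu,lvd,nlz] -> 11 lines: jnev zkcox spuii fkizh euzff maei rjg quu lvd nlz maua
Hunk 5: at line 6 remove [quu,lvd] add [pwyec,hpgk,jer] -> 12 lines: jnev zkcox spuii fkizh euzff maei rjg pwyec hpgk jer nlz maua
Hunk 6: at line 7 remove [hpgk] add [nrwu,bju,nphpf] -> 14 lines: jnev zkcox spuii fkizh euzff maei rjg pwyec nrwu bju nphpf jer nlz maua
Final line count: 14

Answer: 14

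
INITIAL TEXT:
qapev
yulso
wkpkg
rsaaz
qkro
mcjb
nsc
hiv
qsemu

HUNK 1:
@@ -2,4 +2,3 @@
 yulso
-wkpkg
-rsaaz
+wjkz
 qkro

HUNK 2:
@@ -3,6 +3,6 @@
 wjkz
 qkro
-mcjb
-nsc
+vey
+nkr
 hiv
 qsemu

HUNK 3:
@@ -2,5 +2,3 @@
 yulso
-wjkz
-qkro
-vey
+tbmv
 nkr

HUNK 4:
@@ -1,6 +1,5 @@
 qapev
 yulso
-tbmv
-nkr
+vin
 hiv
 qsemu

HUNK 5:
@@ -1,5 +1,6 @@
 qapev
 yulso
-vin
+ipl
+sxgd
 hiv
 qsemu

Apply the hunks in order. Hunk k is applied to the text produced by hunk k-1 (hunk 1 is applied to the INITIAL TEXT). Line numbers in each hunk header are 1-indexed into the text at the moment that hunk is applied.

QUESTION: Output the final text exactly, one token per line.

Hunk 1: at line 2 remove [wkpkg,rsaaz] add [wjkz] -> 8 lines: qapev yulso wjkz qkro mcjb nsc hiv qsemu
Hunk 2: at line 3 remove [mcjb,nsc] add [vey,nkr] -> 8 lines: qapev yulso wjkz qkro vey nkr hiv qsemu
Hunk 3: at line 2 remove [wjkz,qkro,vey] add [tbmv] -> 6 lines: qapev yulso tbmv nkr hiv qsemu
Hunk 4: at line 1 remove [tbmv,nkr] add [vin] -> 5 lines: qapev yulso vin hiv qsemu
Hunk 5: at line 1 remove [vin] add [ipl,sxgd] -> 6 lines: qapev yulso ipl sxgd hiv qsemu

Answer: qapev
yulso
ipl
sxgd
hiv
qsemu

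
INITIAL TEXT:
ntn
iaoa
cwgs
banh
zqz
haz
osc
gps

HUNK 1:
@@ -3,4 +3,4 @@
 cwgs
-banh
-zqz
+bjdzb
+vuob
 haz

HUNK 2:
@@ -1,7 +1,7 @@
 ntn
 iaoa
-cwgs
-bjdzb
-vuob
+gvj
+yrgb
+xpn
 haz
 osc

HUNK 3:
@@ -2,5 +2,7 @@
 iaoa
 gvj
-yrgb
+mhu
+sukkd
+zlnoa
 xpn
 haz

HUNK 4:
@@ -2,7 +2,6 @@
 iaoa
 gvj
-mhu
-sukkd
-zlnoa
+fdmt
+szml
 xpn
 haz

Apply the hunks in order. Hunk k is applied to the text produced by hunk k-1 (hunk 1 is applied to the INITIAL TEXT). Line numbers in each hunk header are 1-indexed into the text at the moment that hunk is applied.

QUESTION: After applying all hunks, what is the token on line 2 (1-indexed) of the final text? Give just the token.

Answer: iaoa

Derivation:
Hunk 1: at line 3 remove [banh,zqz] add [bjdzb,vuob] -> 8 lines: ntn iaoa cwgs bjdzb vuob haz osc gps
Hunk 2: at line 1 remove [cwgs,bjdzb,vuob] add [gvj,yrgb,xpn] -> 8 lines: ntn iaoa gvj yrgb xpn haz osc gps
Hunk 3: at line 2 remove [yrgb] add [mhu,sukkd,zlnoa] -> 10 lines: ntn iaoa gvj mhu sukkd zlnoa xpn haz osc gps
Hunk 4: at line 2 remove [mhu,sukkd,zlnoa] add [fdmt,szml] -> 9 lines: ntn iaoa gvj fdmt szml xpn haz osc gps
Final line 2: iaoa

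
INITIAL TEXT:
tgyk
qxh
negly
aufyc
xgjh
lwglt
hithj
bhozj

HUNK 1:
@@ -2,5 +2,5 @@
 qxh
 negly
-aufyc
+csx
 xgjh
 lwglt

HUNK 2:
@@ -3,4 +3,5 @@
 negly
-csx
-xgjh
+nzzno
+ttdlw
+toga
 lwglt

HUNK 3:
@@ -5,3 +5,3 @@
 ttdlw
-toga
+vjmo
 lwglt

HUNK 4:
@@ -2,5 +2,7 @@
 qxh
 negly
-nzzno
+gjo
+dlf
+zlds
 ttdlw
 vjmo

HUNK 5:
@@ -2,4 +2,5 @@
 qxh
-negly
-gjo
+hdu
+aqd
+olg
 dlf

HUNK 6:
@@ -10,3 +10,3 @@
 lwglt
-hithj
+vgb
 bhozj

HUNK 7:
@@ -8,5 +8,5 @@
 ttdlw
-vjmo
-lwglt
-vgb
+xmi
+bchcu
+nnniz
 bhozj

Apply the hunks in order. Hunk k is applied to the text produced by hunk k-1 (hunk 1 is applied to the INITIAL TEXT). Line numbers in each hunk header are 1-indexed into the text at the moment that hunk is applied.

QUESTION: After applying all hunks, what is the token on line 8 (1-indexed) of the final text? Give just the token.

Hunk 1: at line 2 remove [aufyc] add [csx] -> 8 lines: tgyk qxh negly csx xgjh lwglt hithj bhozj
Hunk 2: at line 3 remove [csx,xgjh] add [nzzno,ttdlw,toga] -> 9 lines: tgyk qxh negly nzzno ttdlw toga lwglt hithj bhozj
Hunk 3: at line 5 remove [toga] add [vjmo] -> 9 lines: tgyk qxh negly nzzno ttdlw vjmo lwglt hithj bhozj
Hunk 4: at line 2 remove [nzzno] add [gjo,dlf,zlds] -> 11 lines: tgyk qxh negly gjo dlf zlds ttdlw vjmo lwglt hithj bhozj
Hunk 5: at line 2 remove [negly,gjo] add [hdu,aqd,olg] -> 12 lines: tgyk qxh hdu aqd olg dlf zlds ttdlw vjmo lwglt hithj bhozj
Hunk 6: at line 10 remove [hithj] add [vgb] -> 12 lines: tgyk qxh hdu aqd olg dlf zlds ttdlw vjmo lwglt vgb bhozj
Hunk 7: at line 8 remove [vjmo,lwglt,vgb] add [xmi,bchcu,nnniz] -> 12 lines: tgyk qxh hdu aqd olg dlf zlds ttdlw xmi bchcu nnniz bhozj
Final line 8: ttdlw

Answer: ttdlw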